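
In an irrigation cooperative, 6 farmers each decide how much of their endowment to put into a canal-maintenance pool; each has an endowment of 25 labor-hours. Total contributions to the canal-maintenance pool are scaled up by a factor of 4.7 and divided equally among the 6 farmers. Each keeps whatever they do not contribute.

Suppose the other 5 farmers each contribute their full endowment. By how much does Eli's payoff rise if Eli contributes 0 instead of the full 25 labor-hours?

5.42 labor-hours

Switching from a contribution of 25 to 0 lets Eli keep an extra 25 labor-hours, but lowers the canal-maintenance pool by 25, which costs Eli their own share of that drop: 4.7/6 × 25 = 19.58.
Net gain = 25 − 19.58 = 5.42. The private return per contributed unit (0.7833) is below 1, so free-riding is indeed the best response regardless of what the others do.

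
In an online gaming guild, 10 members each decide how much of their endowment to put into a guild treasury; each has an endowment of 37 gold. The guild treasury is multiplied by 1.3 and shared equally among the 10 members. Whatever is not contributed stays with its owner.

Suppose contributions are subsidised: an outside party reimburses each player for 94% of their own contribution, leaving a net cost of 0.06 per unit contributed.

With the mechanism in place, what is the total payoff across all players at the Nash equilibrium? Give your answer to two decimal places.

With the mechanism, a contributed unit returns (1.3/10) / 0.06 = 2.1667 per unit of net cost to the contributor — now above 1 — so contributing fully is weakly dominant for every player.
So the Nash equilibrium is full contribution by all 10; the group earns 10 × (37 × 0.94 + 1.3 × 37) = 828.80.

828.80 gold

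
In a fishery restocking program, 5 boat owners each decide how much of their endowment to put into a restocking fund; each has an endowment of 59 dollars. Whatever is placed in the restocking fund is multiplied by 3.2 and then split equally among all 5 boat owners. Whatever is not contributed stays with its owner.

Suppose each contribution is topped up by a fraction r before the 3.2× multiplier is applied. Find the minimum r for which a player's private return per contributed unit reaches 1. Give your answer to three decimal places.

0.563

With matching at rate r, one contributed unit becomes (1 + r) in the restocking fund and returns 3.2 × (1 + r) / 5 to the contributor.
Setting this equal to 1: 1 + r = 5/3.2 = 1.5625.
So the minimum matching rate is r = 1.5625 − 1 = 0.563.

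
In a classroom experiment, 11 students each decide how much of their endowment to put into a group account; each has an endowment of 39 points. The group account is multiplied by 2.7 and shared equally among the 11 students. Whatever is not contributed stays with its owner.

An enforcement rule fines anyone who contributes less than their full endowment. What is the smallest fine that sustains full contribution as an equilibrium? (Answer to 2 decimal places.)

Given the others contribute fully, the best deviation is to contribute 0 (any partial contribution still incurs the fine and gives up units whose private return 0.2455 is below 1).
Deviating from 39 to 0 saves 39 points but forfeits the deviator's share of the drop in the group account: 2.7/11 × 39 = 9.57.
So the deviation gain is 39 − 9.57 = 29.43, and the fine must be at least 29.43 points to wipe it out.

29.43 points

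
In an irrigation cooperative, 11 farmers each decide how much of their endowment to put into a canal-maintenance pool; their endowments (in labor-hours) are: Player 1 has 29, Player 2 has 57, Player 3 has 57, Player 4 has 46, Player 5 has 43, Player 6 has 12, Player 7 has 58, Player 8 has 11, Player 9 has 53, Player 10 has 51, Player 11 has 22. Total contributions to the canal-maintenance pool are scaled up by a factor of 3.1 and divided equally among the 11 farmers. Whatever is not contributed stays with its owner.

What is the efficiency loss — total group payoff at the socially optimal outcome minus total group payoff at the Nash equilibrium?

921.90 labor-hours

The private return per contributed unit is 3.1/11 = 0.2818 < 1 for every player regardless of endowment, so the Nash equilibrium is zero contribution and the group total is Σ E_j = 29 + 57 + 57 + 46 + 43 + 12 + 58 + 11 + 53 + 51 + 22 = 439.
Each contributed unit returns 3.100 to the group, so the social optimum is full contribution by everyone: group total = 3.100 × 439 = 1360.90.
Efficiency loss = (3.100 − 1) × 439 = 921.90.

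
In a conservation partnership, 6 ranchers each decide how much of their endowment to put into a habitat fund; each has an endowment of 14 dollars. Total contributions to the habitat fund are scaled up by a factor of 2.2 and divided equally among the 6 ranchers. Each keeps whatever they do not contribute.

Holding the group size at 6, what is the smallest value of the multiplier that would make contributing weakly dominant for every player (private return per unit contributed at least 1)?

6

A contributed unit returns (multiplier)/6 to its contributor.
This reaches 1 exactly when the multiplier is 6.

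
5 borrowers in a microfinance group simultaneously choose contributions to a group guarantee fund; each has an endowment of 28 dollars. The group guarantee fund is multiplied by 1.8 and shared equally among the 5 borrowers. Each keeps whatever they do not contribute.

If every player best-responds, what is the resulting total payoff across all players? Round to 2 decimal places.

Each contributed unit returns 1.8/5 = 0.3600 to its contributor — below 1 — so contributing 0 is dominant for every player. At the Nash equilibrium everyone keeps their 28, and the group total is 5 × 28 = 140.

140.00 dollars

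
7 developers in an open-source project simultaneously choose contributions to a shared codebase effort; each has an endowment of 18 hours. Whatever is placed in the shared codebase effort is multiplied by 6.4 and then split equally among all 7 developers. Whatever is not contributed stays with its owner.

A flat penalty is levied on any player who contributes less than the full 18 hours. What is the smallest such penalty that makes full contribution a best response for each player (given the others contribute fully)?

1.54 hours

Given the others contribute fully, the best deviation is to contribute 0 (any partial contribution still incurs the fine and gives up units whose private return 0.9143 is below 1).
Deviating from 18 to 0 saves 18 hours but forfeits the deviator's share of the drop in the shared codebase effort: 6.4/7 × 18 = 16.46.
So the deviation gain is 18 − 16.46 = 1.54, and the fine must be at least 1.54 hours to wipe it out.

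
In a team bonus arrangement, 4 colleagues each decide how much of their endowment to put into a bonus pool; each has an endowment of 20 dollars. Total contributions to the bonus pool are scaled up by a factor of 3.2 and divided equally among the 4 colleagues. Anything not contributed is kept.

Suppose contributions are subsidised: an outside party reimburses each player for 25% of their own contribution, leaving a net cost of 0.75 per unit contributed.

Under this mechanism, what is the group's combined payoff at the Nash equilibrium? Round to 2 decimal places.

Under the mechanism each unit contributed yields (3.2/4) / 0.75 = 1.0667 back to its contributor per unit of net cost, which exceeds 1, making full contribution the dominant choice for everyone.
At the Nash equilibrium everyone contributes 20. Group total payoff = 4 × (20 × 0.25 + 3.2 × 20) = 276.00.

276.00 dollars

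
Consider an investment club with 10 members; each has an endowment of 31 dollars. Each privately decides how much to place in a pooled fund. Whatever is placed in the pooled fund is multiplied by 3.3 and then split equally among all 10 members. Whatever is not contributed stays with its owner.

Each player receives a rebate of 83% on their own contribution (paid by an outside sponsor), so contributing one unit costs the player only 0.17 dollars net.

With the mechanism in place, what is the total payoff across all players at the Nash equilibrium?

With the mechanism, a contributed unit returns (3.3/10) / 0.17 = 1.9412 per unit of net cost to the contributor — now above 1 — so contributing fully is weakly dominant for every player.
At the Nash equilibrium everyone contributes 31. Group total payoff = 10 × (31 × 0.83 + 3.3 × 31) = 1280.30.

1280.30 dollars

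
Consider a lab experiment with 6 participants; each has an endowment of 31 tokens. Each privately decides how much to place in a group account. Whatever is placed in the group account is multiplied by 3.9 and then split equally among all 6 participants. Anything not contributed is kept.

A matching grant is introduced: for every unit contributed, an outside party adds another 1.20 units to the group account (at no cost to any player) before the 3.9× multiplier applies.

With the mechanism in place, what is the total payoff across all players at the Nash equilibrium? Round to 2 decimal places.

1595.88 tokens

With the mechanism, a contributed unit returns 3.9 × 2.20 / 6 = 1.4300 per unit of net cost to the contributor — now above 1 — so contributing fully is weakly dominant for every player.
So the Nash equilibrium is full contribution by all 6; the group earns 3.9 × 2.20 × 186 = 1595.88.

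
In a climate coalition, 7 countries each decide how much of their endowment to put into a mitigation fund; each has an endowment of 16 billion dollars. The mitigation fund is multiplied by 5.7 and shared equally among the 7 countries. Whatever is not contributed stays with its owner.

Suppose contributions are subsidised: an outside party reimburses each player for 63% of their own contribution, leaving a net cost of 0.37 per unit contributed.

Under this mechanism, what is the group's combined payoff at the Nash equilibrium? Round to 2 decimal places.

708.96 billion dollars

With the mechanism, a contributed unit returns (5.7/7) / 0.37 = 2.2008 per unit of net cost to the contributor — now above 1 — so contributing fully is weakly dominant for every player.
So the Nash equilibrium is full contribution by all 7; the group earns 7 × (16 × 0.63 + 5.7 × 16) = 708.96.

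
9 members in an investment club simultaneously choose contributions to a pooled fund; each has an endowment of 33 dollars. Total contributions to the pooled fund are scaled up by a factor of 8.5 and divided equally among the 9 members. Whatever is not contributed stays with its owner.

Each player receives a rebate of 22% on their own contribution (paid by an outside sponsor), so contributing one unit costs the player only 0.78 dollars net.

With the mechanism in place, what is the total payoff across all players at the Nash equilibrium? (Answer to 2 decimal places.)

2589.84 dollars

Under the mechanism each unit contributed yields (8.5/9) / 0.78 = 1.2108 back to its contributor per unit of net cost, which exceeds 1, making full contribution the dominant choice for everyone.
So the Nash equilibrium is full contribution by all 9; the group earns 9 × (33 × 0.22 + 8.5 × 33) = 2589.84.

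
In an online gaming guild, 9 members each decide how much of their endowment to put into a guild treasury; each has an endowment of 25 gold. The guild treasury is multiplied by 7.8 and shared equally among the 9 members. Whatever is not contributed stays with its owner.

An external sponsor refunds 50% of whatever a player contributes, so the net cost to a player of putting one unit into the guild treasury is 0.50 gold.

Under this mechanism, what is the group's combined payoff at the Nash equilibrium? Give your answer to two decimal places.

1867.50 gold

The effective private return per unit is now (7.8/9) / 0.50 = 1.7333 > 1, so every player's dominant strategy flips to full contribution.
At the Nash equilibrium everyone contributes 25. Group total payoff = 9 × (25 × 0.50 + 7.8 × 25) = 1867.50.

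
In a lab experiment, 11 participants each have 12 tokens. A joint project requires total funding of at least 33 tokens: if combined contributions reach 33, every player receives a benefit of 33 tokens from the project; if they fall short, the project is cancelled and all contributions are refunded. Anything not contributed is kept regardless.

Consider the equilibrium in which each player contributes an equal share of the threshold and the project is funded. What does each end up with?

42 tokens

Equal share of the threshold: 33/11 = 3.
At this profile no one gains by cutting their contribution: any cut drops the total below 33, the project is cancelled, contributions are refunded, and the deviator ends with 12, which is less than 12 − 3 + 33 = 42. Contributing more than 3 just wastes the excess. So contributing exactly 3 is a best response.
Each player's payoff: 12 − 3 + 33 = 42.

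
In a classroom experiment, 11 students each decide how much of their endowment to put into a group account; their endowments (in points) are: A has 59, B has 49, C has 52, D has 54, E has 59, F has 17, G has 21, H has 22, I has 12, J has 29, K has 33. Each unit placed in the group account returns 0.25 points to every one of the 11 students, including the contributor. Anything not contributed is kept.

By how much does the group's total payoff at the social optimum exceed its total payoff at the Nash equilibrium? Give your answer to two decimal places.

The private return per contributed unit is 0.25 < 1 for everyone, so the Nash equilibrium is zero contribution and the group total is Σ E_j = 59 + 49 + 52 + 54 + 59 + 17 + 21 + 22 + 12 + 29 + 33 = 407.
Each contributed unit returns 2.750 to the group, so the social optimum is full contribution by everyone: group total = 2.750 × 407 = 1119.25.
Efficiency loss = (2.750 − 1) × 407 = 712.25.

712.25 points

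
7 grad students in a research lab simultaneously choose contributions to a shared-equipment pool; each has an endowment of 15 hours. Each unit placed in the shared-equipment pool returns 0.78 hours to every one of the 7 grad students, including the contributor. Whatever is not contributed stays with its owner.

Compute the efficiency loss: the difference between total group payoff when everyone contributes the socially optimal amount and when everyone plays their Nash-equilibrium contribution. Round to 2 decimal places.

The private return per contributed unit is 0.78 < 1, so contributing 0 is dominant for every player. At the Nash equilibrium everyone keeps their 15, and the group total is 7 × 15 = 105.
Each contributed unit returns 5.460 to the group as a whole (0.78 to each of 7 players), which exceeds 1, so the social optimum is full contribution: group total = 5.460 × 105 = 573.30.
Efficiency loss = 573.30 − 105 = 468.30.

468.30 hours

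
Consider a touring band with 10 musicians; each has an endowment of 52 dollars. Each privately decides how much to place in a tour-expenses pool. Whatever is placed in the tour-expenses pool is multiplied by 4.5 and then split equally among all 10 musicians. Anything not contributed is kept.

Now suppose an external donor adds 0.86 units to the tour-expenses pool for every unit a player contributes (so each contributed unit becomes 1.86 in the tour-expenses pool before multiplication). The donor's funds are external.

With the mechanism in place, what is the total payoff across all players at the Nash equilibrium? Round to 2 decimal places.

520.00 dollars

With the mechanism, a contributed unit returns 4.5 × 1.86 / 10 = 0.8370 per unit of net cost — still below 1 — so contributing 0 remains dominant for every player.
Everyone keeps their endowment and the group total is 10 × 52 = 520.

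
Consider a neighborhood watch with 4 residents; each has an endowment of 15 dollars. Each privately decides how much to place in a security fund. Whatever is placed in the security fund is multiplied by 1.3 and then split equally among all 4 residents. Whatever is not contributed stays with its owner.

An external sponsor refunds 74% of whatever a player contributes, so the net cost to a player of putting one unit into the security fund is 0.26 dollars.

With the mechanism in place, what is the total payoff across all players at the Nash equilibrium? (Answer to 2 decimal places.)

122.40 dollars

The effective private return per unit is now (1.3/4) / 0.26 = 1.2500 > 1, so every player's dominant strategy flips to full contribution.
So the Nash equilibrium is full contribution by all 4; the group earns 4 × (15 × 0.74 + 1.3 × 15) = 122.40.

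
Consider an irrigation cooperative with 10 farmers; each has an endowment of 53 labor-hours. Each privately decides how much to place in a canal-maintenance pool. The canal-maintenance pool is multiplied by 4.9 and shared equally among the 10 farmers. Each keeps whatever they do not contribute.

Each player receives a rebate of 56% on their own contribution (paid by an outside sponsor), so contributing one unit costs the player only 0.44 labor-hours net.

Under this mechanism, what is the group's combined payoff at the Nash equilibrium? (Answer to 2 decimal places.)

The effective private return per unit is now (4.9/10) / 0.44 = 1.1136 > 1, so every player's dominant strategy flips to full contribution.
At the Nash equilibrium everyone contributes 53. Group total payoff = 10 × (53 × 0.56 + 4.9 × 53) = 2893.80.

2893.80 labor-hours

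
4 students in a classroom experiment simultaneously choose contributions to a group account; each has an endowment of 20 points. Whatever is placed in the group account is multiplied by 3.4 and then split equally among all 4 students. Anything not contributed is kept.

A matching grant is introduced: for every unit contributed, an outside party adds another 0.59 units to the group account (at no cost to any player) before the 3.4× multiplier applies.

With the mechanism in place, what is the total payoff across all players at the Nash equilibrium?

Under the mechanism each unit contributed yields 3.4 × 1.59 / 4 = 1.3515 back to its contributor per unit of net cost, which exceeds 1, making full contribution the dominant choice for everyone.
At the Nash equilibrium everyone contributes 20. Group total payoff = 3.4 × 1.59 × 80 = 432.48.

432.48 points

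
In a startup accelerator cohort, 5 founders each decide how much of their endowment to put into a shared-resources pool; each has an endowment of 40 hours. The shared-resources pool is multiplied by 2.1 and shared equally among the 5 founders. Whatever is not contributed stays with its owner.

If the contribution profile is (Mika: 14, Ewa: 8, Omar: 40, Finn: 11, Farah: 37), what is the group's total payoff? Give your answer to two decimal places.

Total contributed: 14 + 8 + 40 + 11 + 37 = 110; total kept: 5 × 40 − 110 = 90.
The shared-resources pool pays out 2.1 × 110 = 231.00 in aggregate.
Group total = 90 + 231.00 = 321.00.

321.00 hours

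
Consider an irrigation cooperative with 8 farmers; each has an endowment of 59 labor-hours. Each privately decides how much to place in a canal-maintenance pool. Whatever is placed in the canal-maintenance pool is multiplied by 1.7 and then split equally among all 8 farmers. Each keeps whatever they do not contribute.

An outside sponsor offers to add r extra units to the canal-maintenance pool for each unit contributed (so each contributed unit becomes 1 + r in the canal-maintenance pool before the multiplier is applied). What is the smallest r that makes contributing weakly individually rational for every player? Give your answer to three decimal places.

3.706

With matching at rate r, one contributed unit becomes (1 + r) in the canal-maintenance pool and returns 1.7 × (1 + r) / 8 to the contributor.
Setting this equal to 1: 1 + r = 8/1.7 = 4.7059.
So the minimum matching rate is r = 4.7059 − 1 = 3.706.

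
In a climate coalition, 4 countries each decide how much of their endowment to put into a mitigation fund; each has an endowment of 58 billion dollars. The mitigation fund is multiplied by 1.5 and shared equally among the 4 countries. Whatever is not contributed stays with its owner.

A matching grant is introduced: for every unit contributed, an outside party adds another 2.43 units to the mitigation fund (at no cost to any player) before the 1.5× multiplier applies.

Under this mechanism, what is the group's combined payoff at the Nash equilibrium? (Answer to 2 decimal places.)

1193.64 billion dollars

With the mechanism, a contributed unit returns 1.5 × 3.43 / 4 = 1.2863 per unit of net cost to the contributor — now above 1 — so contributing fully is weakly dominant for every player.
At the Nash equilibrium everyone contributes 58. Group total payoff = 1.5 × 3.43 × 232 = 1193.64.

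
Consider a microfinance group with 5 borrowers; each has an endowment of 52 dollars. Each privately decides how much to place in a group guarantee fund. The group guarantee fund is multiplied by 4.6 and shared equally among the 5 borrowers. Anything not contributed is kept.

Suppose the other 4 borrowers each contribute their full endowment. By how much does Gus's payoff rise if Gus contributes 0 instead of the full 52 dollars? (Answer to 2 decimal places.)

Switching from a contribution of 52 to 0 lets Gus keep an extra 52 dollars, but lowers the group guarantee fund by 52, which costs Gus their own share of that drop: 4.6/5 × 52 = 47.84.
Net gain = 52 − 47.84 = 4.16. The private return per contributed unit (0.9200) is below 1, so free-riding is indeed the best response regardless of what the others do.

4.16 dollars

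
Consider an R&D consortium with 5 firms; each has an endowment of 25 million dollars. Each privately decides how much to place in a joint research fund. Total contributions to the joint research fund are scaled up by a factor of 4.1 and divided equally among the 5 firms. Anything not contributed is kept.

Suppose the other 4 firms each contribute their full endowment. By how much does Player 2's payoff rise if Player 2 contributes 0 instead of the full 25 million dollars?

4.50 million dollars

Switching from a contribution of 25 to 0 lets Player 2 keep an extra 25 million dollars, but lowers the joint research fund by 25, which costs Player 2 their own share of that drop: 4.1/5 × 25 = 20.50.
Net gain = 25 − 20.50 = 4.50. The private return per contributed unit (0.8200) is below 1, so free-riding is indeed the best response regardless of what the others do.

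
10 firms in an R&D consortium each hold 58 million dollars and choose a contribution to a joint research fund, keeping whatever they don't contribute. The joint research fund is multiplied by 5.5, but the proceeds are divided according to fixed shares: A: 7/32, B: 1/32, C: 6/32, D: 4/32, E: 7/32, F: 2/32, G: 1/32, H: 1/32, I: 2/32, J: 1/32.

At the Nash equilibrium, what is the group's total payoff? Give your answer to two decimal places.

Each unit j contributes comes back to j as 5.5 × (j's share), so j prefers to contribute only if that share exceeds 1/5.5 = 0.1818; otherwise keeping the unit dominates.
A, C and E are above the threshold, contributing 58 each; the remaining 7 contribute 0. Total contributed: 174.
The joint research fund pays out 5.5 × 174 = 957.00 in total (split across the unequal shares, but the aggregate is all that matters for the group sum).
The 7 free-riders keep 58 each, adding 406. Group total = 406 + 957.00 = 1363.00.

1363.00 million dollars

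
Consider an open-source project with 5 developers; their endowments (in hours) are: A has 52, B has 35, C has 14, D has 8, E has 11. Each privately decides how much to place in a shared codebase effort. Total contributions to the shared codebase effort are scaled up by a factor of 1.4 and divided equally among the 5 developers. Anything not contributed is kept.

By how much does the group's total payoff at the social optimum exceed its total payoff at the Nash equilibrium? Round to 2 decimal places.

48.00 hours

The private return per contributed unit is 1.4/5 = 0.2800 < 1 for every player regardless of endowment, so the Nash equilibrium is zero contribution and the group total is Σ E_j = 52 + 35 + 14 + 8 + 11 = 120.
Each contributed unit returns 1.400 to the group, so the social optimum is full contribution by everyone: group total = 1.400 × 120 = 168.00.
Efficiency loss = (1.400 − 1) × 120 = 48.00.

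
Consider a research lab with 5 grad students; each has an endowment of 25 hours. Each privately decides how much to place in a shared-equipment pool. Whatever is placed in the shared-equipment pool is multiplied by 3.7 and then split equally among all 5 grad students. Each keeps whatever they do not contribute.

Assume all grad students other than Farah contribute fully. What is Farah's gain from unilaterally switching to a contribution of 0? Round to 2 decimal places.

6.50 hours

Switching from a contribution of 25 to 0 lets Farah keep an extra 25 hours, but lowers the shared-equipment pool by 25, which costs Farah their own share of that drop: 3.7/5 × 25 = 18.50.
Net gain = 25 − 18.50 = 6.50. The private return per contributed unit (0.7400) is below 1, so free-riding is indeed the best response regardless of what the others do.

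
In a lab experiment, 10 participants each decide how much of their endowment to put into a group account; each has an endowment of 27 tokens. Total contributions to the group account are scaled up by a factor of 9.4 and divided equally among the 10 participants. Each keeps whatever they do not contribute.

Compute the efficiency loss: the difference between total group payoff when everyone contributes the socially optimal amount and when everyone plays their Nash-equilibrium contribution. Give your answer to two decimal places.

Each contributed unit returns 9.4/10 = 0.9400 to its contributor — below 1 — so contributing 0 is dominant for every player. At the Nash equilibrium everyone keeps their 27, and the group total is 10 × 27 = 270.
Each contributed unit returns 9.400 to the group as a whole (0.9400 to each of 10 players), which exceeds 1, so the social optimum is full contribution: group total = 9.400 × 270 = 2538.00.
Efficiency loss = 2538.00 − 270 = 2268.00.

2268.00 tokens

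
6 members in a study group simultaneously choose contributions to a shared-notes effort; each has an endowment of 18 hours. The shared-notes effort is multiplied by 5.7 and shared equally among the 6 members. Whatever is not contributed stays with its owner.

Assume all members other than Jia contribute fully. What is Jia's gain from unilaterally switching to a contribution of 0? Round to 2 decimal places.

0.90 hours

Switching from a contribution of 18 to 0 lets Jia keep an extra 18 hours, but lowers the shared-notes effort by 18, which costs Jia their own share of that drop: 5.7/6 × 18 = 17.10.
Net gain = 18 − 17.10 = 0.90. The private return per contributed unit (0.9500) is below 1, so free-riding is indeed the best response regardless of what the others do.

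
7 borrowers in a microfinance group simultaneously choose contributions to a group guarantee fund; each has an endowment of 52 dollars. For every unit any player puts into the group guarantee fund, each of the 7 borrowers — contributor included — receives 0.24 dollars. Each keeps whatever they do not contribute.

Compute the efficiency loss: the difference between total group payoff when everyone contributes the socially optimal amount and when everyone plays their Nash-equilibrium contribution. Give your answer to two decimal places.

The private return per contributed unit is 0.24 < 1, so contributing 0 is dominant for every player. At the Nash equilibrium everyone keeps their 52, and the group total is 7 × 52 = 364.
Each contributed unit returns 1.680 to the group as a whole (0.24 to each of 7 players), which exceeds 1, so the social optimum is full contribution: group total = 1.680 × 364 = 611.52.
Efficiency loss = 611.52 − 364 = 247.52.

247.52 dollars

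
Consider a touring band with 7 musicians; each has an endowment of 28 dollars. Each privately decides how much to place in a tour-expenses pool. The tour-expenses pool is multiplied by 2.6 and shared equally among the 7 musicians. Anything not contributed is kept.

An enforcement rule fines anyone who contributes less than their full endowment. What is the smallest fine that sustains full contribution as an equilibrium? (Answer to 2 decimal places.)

17.60 dollars

Given the others contribute fully, the best deviation is to contribute 0 (any partial contribution still incurs the fine and gives up units whose private return 0.3714 is below 1).
Deviating from 28 to 0 saves 28 dollars but forfeits the deviator's share of the drop in the tour-expenses pool: 2.6/7 × 28 = 10.40.
So the deviation gain is 28 − 10.40 = 17.60, and the fine must be at least 17.60 dollars to wipe it out.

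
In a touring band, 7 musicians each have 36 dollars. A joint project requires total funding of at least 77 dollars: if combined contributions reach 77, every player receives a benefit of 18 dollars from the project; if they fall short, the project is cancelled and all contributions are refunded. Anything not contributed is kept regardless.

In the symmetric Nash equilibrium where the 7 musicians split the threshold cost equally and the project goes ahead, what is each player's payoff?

Equal share of the threshold: 77/7 = 11.
At this profile no one gains by cutting their contribution: any cut drops the total below 77, the project is cancelled, contributions are refunded, and the deviator ends with 36, which is less than 36 − 11 + 18 = 43. Contributing more than 11 just wastes the excess. So contributing exactly 11 is a best response.
Each player's payoff: 36 − 11 + 18 = 43.

43 dollars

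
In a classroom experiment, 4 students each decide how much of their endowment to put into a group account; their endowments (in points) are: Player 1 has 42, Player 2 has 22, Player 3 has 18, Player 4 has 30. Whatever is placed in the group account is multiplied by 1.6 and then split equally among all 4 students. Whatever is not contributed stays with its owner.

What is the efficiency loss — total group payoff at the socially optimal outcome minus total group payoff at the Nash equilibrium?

67.20 points

The private return per contributed unit is 1.6/4 = 0.4000 < 1 for every player regardless of endowment, so the Nash equilibrium is zero contribution and the group total is Σ E_j = 42 + 22 + 18 + 30 = 112.
Each contributed unit returns 1.600 to the group, so the social optimum is full contribution by everyone: group total = 1.600 × 112 = 179.20.
Efficiency loss = (1.600 − 1) × 112 = 67.20.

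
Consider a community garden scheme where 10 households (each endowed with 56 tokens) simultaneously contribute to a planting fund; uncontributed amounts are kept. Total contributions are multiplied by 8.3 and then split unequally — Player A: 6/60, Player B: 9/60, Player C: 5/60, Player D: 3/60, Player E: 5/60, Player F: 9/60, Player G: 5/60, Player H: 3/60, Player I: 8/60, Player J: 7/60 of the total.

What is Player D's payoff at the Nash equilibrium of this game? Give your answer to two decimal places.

125.72 tokens

For player j, contributing a unit is worthwhile iff 8.3 × (j's share) ≥ 1, i.e. iff j's share is at least 0.1205.
Player B, Player F and Player I clear that bar, contributing 56 each; the remaining 7 contribute 0. Total contributed: 168.
Player D keeps 56 and receives 8.3 × 168 × 3/60 = 69.72 from the planting fund, for a payoff of 125.72.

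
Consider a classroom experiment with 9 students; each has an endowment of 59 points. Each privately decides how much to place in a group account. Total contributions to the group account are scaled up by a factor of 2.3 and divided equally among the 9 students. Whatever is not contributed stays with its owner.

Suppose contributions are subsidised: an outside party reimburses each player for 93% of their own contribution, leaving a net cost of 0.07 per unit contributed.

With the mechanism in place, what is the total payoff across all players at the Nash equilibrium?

1715.13 points

Under the mechanism each unit contributed yields (2.3/9) / 0.07 = 3.6508 back to its contributor per unit of net cost, which exceeds 1, making full contribution the dominant choice for everyone.
At the Nash equilibrium everyone contributes 59. Group total payoff = 9 × (59 × 0.93 + 2.3 × 59) = 1715.13.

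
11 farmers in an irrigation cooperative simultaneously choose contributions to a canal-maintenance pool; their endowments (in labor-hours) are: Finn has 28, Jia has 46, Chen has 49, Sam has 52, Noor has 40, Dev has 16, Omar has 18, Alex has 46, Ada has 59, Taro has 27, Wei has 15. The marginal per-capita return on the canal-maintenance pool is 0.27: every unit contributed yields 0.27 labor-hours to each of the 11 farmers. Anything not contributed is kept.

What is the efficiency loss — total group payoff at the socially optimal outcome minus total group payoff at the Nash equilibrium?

780.12 labor-hours

The private return per contributed unit is 0.27 < 1 for everyone, so the Nash equilibrium is zero contribution and the group total is Σ E_j = 28 + 46 + 49 + 52 + 40 + 16 + 18 + 46 + 59 + 27 + 15 = 396.
Each contributed unit returns 2.970 to the group, so the social optimum is full contribution by everyone: group total = 2.970 × 396 = 1176.12.
Efficiency loss = (2.970 − 1) × 396 = 780.12.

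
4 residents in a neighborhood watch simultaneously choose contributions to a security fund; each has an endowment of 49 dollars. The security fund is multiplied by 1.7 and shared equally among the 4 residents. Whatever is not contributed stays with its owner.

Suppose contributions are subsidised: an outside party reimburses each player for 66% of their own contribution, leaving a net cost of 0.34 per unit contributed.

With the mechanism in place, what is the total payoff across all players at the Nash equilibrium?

462.56 dollars

Under the mechanism each unit contributed yields (1.7/4) / 0.34 = 1.2500 back to its contributor per unit of net cost, which exceeds 1, making full contribution the dominant choice for everyone.
At the Nash equilibrium everyone contributes 49. Group total payoff = 4 × (49 × 0.66 + 1.7 × 49) = 462.56.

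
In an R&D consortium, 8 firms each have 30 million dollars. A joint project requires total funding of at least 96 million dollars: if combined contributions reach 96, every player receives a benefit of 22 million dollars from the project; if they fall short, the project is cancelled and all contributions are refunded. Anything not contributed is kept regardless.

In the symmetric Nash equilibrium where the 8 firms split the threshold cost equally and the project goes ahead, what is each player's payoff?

Equal share of the threshold: 96/8 = 12.
At this profile no one gains by cutting their contribution: any cut drops the total below 96, the project is cancelled, contributions are refunded, and the deviator ends with 30, which is less than 30 − 12 + 22 = 40. Contributing more than 12 just wastes the excess. So contributing exactly 12 is a best response.
Each player's payoff: 30 − 12 + 22 = 40.

40 million dollars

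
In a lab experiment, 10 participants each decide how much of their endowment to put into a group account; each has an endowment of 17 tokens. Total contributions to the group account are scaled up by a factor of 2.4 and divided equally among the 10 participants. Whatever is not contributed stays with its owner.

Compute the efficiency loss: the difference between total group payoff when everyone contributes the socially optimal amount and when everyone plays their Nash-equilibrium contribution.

238.00 tokens

Each contributed unit returns 2.4/10 = 0.2400 to its contributor — below 1 — so contributing 0 is dominant for every player. At the Nash equilibrium everyone keeps their 17, and the group total is 10 × 17 = 170.
Each contributed unit returns 2.400 to the group as a whole (0.2400 to each of 10 players), which exceeds 1, so the social optimum is full contribution: group total = 2.400 × 170 = 408.00.
Efficiency loss = 408.00 − 170 = 238.00.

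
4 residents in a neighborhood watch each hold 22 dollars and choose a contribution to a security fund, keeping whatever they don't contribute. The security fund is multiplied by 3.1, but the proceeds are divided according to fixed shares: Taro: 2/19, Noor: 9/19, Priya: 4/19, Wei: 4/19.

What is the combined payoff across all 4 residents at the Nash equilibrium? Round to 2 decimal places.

A player with share s gets back 3.1·s per unit contributed, so full contribution is dominant for anyone with s > 1/3.1 = 0.3226 and zero contribution is dominant for anyone below.
Noor alone (share 9/19) is above the threshold, contributing 22; the remaining 3 contribute 0. Total contributed: 22.
The security fund pays out 3.1 × 22 = 68.20 in total (split across the unequal shares, but the aggregate is all that matters for the group sum).
The 3 free-riders keep 22 each, adding 66. Group total = 66 + 68.20 = 134.20.

134.20 dollars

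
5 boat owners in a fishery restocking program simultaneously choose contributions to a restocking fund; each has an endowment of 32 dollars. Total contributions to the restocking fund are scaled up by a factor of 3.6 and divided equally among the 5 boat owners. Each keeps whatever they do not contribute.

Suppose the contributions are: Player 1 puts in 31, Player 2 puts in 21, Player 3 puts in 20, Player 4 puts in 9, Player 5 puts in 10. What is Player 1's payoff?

66.52 dollars

Total contributed: 31 + 21 + 20 + 9 + 10 = 91.
Each receives 3.6 × 91 / 5 = 65.52 from the restocking fund.
Player 1 keeps 32 − 31 = 1, so Player 1's payoff is 1 + 65.52 = 66.52.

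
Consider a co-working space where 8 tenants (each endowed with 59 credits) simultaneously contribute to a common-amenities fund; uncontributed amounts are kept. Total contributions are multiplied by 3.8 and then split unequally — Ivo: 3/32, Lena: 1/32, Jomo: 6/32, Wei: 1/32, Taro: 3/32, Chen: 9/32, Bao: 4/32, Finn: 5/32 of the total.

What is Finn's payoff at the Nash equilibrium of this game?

Player j's private return per contributed unit is 3.8 × (j's share). Contributing is weakly dominant for j when that share is at least 1/3.8 = 0.2632, and contributing 0 is dominant otherwise.
Only Chen (9/32) clears that bar, contributing 59; the remaining 7 contribute 0. Total contributed: 59.
Finn keeps 59 and receives 3.8 × 59 × 5/32 = 35.03 from the common-amenities fund, for a payoff of 94.03.

94.03 credits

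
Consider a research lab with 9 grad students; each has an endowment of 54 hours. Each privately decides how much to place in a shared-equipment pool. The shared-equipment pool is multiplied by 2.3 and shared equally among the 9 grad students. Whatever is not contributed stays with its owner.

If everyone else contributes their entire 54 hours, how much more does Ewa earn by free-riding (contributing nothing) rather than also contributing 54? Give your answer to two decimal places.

40.20 hours

Switching from a contribution of 54 to 0 lets Ewa keep an extra 54 hours, but lowers the shared-equipment pool by 54, which costs Ewa their own share of that drop: 2.3/9 × 54 = 13.80.
Net gain = 54 − 13.80 = 40.20. The private return per contributed unit (0.2556) is below 1, so free-riding is indeed the best response regardless of what the others do.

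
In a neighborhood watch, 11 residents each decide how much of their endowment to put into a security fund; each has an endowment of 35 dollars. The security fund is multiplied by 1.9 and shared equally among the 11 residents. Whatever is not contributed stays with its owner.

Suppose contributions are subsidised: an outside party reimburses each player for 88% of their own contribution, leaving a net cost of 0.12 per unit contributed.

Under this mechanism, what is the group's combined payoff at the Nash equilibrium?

Under the mechanism each unit contributed yields (1.9/11) / 0.12 = 1.4394 back to its contributor per unit of net cost, which exceeds 1, making full contribution the dominant choice for everyone.
At the Nash equilibrium everyone contributes 35. Group total payoff = 11 × (35 × 0.88 + 1.9 × 35) = 1070.30.

1070.30 dollars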